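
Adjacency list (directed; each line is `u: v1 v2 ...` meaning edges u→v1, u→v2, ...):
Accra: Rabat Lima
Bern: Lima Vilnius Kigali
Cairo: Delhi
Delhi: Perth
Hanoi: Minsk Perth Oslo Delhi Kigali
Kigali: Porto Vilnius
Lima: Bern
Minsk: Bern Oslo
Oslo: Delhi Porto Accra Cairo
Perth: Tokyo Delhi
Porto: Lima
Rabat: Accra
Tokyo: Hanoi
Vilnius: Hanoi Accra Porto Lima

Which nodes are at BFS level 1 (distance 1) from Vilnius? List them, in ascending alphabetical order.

Level 0: Vilnius
Level 1: Accra, Hanoi, Lima, Porto
Level 2: Bern, Delhi, Kigali, Minsk, Oslo, Perth, Rabat
Level 3: Cairo, Tokyo

Accra, Hanoi, Lima, Porto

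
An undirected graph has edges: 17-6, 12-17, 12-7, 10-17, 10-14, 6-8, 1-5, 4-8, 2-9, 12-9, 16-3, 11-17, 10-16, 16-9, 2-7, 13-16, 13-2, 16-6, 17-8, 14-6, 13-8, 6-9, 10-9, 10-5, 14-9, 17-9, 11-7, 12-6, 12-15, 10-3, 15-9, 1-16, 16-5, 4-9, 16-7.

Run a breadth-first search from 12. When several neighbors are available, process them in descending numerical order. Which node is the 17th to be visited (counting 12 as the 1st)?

1

Visit 12; enqueue 17, 15, 9, 7, 6 → queue [17, 15, 9, 7, 6]
Visit 17; enqueue 11, 10, 8 → queue [15, 9, 7, 6, 11, 10, 8]
Visit 15 → queue [9, 7, 6, 11, 10, 8]
Visit 9; enqueue 16, 14, 4, 2 → queue [7, 6, 11, 10, 8, 16, 14, 4, 2]
Visit 7 → queue [6, 11, 10, 8, 16, 14, 4, 2]
Visit 6 → queue [11, 10, 8, 16, 14, 4, 2]
Visit 11 → queue [10, 8, 16, 14, 4, 2]
Visit 10; enqueue 5, 3 → queue [8, 16, 14, 4, 2, 5, 3]
Visit 8; enqueue 13 → queue [16, 14, 4, 2, 5, 3, 13]
Visit 16; enqueue 1 → queue [14, 4, 2, 5, 3, 13, 1]
Visit 14 → queue [4, 2, 5, 3, 13, 1]
Visit 4 → queue [2, 5, 3, 13, 1]
Visit 2 → queue [5, 3, 13, 1]
Visit 5 → queue [3, 13, 1]
Visit 3 → queue [13, 1]
Visit 13 → queue [1]
Visit 1 → queue []

Visit order: 12, 17, 15, 9, 7, 6, 11, 10, 8, 16, 14, 4, 2, 5, 3, 13, 1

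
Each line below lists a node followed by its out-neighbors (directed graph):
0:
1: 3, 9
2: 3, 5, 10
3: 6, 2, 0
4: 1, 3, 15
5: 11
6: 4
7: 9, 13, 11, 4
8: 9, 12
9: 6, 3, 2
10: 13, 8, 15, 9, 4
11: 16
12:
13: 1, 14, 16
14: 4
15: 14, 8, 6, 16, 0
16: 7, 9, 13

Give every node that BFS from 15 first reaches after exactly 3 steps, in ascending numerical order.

Level 0: 15
Level 1: 0, 6, 8, 14, 16
Level 2: 4, 7, 9, 12, 13
Level 3: 1, 2, 3, 11
Level 4: 5, 10

1, 2, 3, 11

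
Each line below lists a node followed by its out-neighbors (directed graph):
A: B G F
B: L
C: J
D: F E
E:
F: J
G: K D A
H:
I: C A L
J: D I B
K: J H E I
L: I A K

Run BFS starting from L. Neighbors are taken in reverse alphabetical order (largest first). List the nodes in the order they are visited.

Visit L; enqueue K, I, A → queue [K, I, A]
Visit K; enqueue J, H, E → queue [I, A, J, H, E]
Visit I; enqueue C → queue [A, J, H, E, C]
Visit A; enqueue G, F, B → queue [J, H, E, C, G, F, B]
Visit J; enqueue D → queue [H, E, C, G, F, B, D]
Visit H → queue [E, C, G, F, B, D]
Visit E → queue [C, G, F, B, D]
Visit C → queue [G, F, B, D]
Visit G → queue [F, B, D]
Visit F → queue [B, D]
Visit B → queue [D]
Visit D → queue []

L, K, I, A, J, H, E, C, G, F, B, D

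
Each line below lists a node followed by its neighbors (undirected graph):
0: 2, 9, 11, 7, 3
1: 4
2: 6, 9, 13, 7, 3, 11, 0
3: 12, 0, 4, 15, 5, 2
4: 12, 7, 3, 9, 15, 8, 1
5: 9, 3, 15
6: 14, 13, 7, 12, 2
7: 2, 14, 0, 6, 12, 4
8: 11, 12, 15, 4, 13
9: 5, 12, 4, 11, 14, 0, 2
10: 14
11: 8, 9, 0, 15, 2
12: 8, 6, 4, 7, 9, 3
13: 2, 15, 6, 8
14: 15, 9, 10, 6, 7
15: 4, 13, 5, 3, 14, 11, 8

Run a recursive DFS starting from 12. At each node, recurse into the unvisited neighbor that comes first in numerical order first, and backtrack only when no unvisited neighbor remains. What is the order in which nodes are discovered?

12, 3, 0, 2, 6, 7, 4, 1, 8, 11, 9, 5, 15, 13, 14, 10

Visit 12
12 → 3
3 → 0
0 → 2
2 → 6
6 → 7
7 → 4
4 → 1
4 → 8
8 → 11
11 → 9
9 → 5
5 → 15
15 → 13
15 → 14
14 → 10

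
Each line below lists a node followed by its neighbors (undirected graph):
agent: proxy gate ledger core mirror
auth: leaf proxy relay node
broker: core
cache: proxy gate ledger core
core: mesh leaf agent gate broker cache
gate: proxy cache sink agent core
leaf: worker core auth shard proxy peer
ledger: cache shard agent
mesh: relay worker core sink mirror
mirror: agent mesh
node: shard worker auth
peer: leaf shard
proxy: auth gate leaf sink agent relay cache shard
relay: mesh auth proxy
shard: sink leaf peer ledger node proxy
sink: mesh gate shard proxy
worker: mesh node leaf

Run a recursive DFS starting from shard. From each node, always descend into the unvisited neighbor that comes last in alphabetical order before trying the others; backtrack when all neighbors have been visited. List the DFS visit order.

shard, sink, proxy, relay, mesh, worker, node, auth, leaf, peer, core, gate, cache, ledger, agent, mirror, broker

Visit shard
shard → sink
sink → proxy
proxy → relay
relay → mesh
mesh → worker
worker → node
node → auth
auth → leaf
leaf → peer
leaf → core
core → gate
gate → cache
cache → ledger
ledger → agent
agent → mirror
core → broker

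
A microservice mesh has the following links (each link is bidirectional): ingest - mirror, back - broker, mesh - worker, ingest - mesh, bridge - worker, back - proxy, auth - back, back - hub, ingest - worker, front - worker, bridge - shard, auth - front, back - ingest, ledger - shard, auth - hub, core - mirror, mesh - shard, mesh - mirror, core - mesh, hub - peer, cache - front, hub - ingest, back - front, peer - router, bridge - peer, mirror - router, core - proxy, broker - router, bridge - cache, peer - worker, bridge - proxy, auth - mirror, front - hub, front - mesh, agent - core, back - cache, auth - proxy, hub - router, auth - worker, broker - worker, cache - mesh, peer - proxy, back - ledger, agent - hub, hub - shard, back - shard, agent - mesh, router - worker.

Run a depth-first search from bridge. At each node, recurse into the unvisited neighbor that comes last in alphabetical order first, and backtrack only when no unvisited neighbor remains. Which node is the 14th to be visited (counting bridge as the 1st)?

Visit bridge
bridge → worker
worker → router
router → peer
peer → proxy
proxy → core
core → mirror
mirror → mesh
mesh → shard
shard → ledger
ledger → back
back → ingest
ingest → hub
hub → front
front → cache
front → auth
hub → agent
back → broker

Visit order: bridge, worker, router, peer, proxy, core, mirror, mesh, shard, ledger, back, ingest, hub, front, cache, auth, agent, broker

front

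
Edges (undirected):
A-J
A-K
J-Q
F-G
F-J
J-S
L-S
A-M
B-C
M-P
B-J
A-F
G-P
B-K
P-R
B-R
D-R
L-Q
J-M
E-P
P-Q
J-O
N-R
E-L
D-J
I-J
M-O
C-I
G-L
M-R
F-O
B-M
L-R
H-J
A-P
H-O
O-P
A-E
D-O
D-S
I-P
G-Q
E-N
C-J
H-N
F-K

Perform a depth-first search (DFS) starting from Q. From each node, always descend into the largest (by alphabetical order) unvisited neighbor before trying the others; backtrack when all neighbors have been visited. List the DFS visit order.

Q -> P -> R -> N -> H -> O -> M -> J -> S -> L -> G -> F -> K -> B -> C -> I -> A -> E -> D

Visit Q
Q → P
P → R
R → N
N → H
H → O
O → M
M → J
J → S
S → L
L → G
G → F
F → K
K → B
B → C
C → I
K → A
A → E
S → D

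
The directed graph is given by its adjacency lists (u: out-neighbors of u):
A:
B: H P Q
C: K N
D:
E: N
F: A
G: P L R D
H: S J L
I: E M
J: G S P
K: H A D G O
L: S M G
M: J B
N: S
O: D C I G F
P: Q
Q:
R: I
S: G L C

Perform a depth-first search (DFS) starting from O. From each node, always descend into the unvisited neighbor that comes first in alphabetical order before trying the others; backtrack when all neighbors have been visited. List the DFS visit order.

Visit O
O → C
C → K
K → A
K → D
K → G
G → L
L → M
M → B
B → H
H → J
J → P
P → Q
J → S
G → R
R → I
I → E
E → N
O → F

O -> C -> K -> A -> D -> G -> L -> M -> B -> H -> J -> P -> Q -> S -> R -> I -> E -> N -> F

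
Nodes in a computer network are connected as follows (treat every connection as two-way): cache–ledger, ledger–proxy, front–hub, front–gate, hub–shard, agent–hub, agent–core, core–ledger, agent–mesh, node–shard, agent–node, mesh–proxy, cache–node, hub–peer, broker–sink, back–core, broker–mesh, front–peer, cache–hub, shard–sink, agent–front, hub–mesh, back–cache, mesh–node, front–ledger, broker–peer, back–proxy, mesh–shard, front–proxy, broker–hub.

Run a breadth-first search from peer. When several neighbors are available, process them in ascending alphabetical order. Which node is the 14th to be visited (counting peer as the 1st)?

core

Visit peer; enqueue broker, front, hub → queue [broker, front, hub]
Visit broker; enqueue mesh, sink → queue [front, hub, mesh, sink]
Visit front; enqueue agent, gate, ledger, proxy → queue [hub, mesh, sink, agent, gate, ledger, proxy]
Visit hub; enqueue cache, shard → queue [mesh, sink, agent, gate, ledger, proxy, cache, shard]
Visit mesh; enqueue node → queue [sink, agent, gate, ledger, proxy, cache, shard, node]
Visit sink → queue [agent, gate, ledger, proxy, cache, shard, node]
Visit agent; enqueue core → queue [gate, ledger, proxy, cache, shard, node, core]
Visit gate → queue [ledger, proxy, cache, shard, node, core]
Visit ledger → queue [proxy, cache, shard, node, core]
Visit proxy; enqueue back → queue [cache, shard, node, core, back]
Visit cache → queue [shard, node, core, back]
Visit shard → queue [node, core, back]
Visit node → queue [core, back]
Visit core → queue [back]
Visit back → queue []

Visit order: peer, broker, front, hub, mesh, sink, agent, gate, ledger, proxy, cache, shard, node, core, back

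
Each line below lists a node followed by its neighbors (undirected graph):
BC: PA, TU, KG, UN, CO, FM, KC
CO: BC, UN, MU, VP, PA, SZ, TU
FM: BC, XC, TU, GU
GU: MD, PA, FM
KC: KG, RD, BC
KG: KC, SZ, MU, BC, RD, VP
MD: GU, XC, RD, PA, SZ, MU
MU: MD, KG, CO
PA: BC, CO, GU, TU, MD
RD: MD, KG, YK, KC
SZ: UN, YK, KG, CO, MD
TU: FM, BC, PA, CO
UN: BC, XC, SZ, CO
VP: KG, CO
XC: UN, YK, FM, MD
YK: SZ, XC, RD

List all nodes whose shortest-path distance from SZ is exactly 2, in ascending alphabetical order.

BC, GU, KC, MU, PA, RD, TU, VP, XC

Level 0: SZ
Level 1: CO, KG, MD, UN, YK
Level 2: BC, GU, KC, MU, PA, RD, TU, VP, XC
Level 3: FM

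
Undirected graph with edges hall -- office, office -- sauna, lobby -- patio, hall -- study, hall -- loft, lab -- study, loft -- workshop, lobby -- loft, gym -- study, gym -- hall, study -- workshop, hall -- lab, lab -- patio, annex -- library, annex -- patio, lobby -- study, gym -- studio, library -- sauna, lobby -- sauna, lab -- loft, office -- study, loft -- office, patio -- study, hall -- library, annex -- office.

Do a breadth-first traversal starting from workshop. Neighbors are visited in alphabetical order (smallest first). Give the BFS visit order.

Visit workshop; enqueue loft, study → queue [loft, study]
Visit loft; enqueue hall, lab, lobby, office → queue [study, hall, lab, lobby, office]
Visit study; enqueue gym, patio → queue [hall, lab, lobby, office, gym, patio]
Visit hall; enqueue library → queue [lab, lobby, office, gym, patio, library]
Visit lab → queue [lobby, office, gym, patio, library]
Visit lobby; enqueue sauna → queue [office, gym, patio, library, sauna]
Visit office; enqueue annex → queue [gym, patio, library, sauna, annex]
Visit gym; enqueue studio → queue [patio, library, sauna, annex, studio]
Visit patio → queue [library, sauna, annex, studio]
Visit library → queue [sauna, annex, studio]
Visit sauna → queue [annex, studio]
Visit annex → queue [studio]
Visit studio → queue []

workshop -> loft -> study -> hall -> lab -> lobby -> office -> gym -> patio -> library -> sauna -> annex -> studio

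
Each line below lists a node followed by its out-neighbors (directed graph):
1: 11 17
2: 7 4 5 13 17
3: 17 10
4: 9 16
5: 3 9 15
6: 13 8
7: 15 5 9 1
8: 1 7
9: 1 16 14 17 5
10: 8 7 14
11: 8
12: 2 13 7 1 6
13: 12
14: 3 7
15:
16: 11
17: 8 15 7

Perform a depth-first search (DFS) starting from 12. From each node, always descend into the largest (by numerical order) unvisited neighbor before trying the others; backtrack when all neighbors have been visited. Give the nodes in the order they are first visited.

Visit 12
12 → 13
12 → 7
7 → 15
7 → 9
9 → 17
17 → 8
8 → 1
1 → 11
9 → 16
9 → 14
14 → 3
3 → 10
9 → 5
12 → 6
12 → 2
2 → 4

12 → 13 → 7 → 15 → 9 → 17 → 8 → 1 → 11 → 16 → 14 → 3 → 10 → 5 → 6 → 2 → 4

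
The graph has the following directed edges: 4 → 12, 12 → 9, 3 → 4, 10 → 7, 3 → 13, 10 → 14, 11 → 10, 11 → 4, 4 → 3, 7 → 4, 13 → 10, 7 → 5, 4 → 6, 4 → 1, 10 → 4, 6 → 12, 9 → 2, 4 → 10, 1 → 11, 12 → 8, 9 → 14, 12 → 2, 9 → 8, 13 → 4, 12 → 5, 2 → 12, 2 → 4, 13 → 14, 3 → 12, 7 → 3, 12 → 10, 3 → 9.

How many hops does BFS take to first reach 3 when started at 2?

2

Level 0: 2
Level 1: 4, 12
Level 2: 1, 3, 5, 6, 8, 9, 10
Level 3: 7, 11, 13, 14
3 first appears at level 2.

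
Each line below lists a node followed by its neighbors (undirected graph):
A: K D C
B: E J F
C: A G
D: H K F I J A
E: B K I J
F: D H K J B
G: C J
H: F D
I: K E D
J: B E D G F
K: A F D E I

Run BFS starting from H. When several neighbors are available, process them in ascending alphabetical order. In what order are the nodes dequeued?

Visit H; enqueue D, F → queue [D, F]
Visit D; enqueue A, I, J, K → queue [F, A, I, J, K]
Visit F; enqueue B → queue [A, I, J, K, B]
Visit A; enqueue C → queue [I, J, K, B, C]
Visit I; enqueue E → queue [J, K, B, C, E]
Visit J; enqueue G → queue [K, B, C, E, G]
Visit K → queue [B, C, E, G]
Visit B → queue [C, E, G]
Visit C → queue [E, G]
Visit E → queue [G]
Visit G → queue []

H → D → F → A → I → J → K → B → C → E → G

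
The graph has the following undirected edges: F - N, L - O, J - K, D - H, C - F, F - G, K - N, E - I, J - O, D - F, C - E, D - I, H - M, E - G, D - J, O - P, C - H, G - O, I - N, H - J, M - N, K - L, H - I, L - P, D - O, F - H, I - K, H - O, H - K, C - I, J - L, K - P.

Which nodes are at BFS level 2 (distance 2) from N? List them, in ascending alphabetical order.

Level 0: N
Level 1: F, I, K, M
Level 2: C, D, E, G, H, J, L, P
Level 3: O

C, D, E, G, H, J, L, P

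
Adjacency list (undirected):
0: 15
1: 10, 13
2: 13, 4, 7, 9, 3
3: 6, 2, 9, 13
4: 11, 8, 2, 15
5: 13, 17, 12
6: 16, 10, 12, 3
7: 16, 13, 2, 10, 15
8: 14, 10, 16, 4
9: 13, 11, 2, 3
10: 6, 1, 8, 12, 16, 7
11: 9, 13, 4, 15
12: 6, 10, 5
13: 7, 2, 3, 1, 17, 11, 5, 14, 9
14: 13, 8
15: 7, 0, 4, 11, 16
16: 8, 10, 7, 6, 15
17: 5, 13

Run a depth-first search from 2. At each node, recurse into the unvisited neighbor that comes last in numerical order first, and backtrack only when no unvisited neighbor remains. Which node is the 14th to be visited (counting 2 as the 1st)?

Visit 2
2 → 13
13 → 17
17 → 5
5 → 12
12 → 10
10 → 16
16 → 15
15 → 11
11 → 9
9 → 3
3 → 6
11 → 4
4 → 8
8 → 14
15 → 7
15 → 0
10 → 1

Visit order: 2, 13, 17, 5, 12, 10, 16, 15, 11, 9, 3, 6, 4, 8, 14, 7, 0, 1

8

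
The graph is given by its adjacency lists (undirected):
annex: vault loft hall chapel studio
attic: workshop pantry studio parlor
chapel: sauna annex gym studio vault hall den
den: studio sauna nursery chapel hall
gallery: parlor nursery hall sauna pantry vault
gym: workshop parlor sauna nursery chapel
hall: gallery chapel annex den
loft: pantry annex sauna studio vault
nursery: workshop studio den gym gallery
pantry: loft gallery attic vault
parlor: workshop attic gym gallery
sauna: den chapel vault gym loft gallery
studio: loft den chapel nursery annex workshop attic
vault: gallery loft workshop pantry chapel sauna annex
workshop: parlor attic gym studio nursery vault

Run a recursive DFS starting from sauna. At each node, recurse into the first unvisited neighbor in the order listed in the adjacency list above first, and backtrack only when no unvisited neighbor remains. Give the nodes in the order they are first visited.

sauna, den, studio, loft, pantry, gallery, parlor, workshop, attic, gym, nursery, chapel, annex, vault, hall

Visit sauna
sauna → den
den → studio
studio → loft
loft → pantry
pantry → gallery
gallery → parlor
parlor → workshop
workshop → attic
workshop → gym
gym → nursery
gym → chapel
chapel → annex
annex → vault
annex → hall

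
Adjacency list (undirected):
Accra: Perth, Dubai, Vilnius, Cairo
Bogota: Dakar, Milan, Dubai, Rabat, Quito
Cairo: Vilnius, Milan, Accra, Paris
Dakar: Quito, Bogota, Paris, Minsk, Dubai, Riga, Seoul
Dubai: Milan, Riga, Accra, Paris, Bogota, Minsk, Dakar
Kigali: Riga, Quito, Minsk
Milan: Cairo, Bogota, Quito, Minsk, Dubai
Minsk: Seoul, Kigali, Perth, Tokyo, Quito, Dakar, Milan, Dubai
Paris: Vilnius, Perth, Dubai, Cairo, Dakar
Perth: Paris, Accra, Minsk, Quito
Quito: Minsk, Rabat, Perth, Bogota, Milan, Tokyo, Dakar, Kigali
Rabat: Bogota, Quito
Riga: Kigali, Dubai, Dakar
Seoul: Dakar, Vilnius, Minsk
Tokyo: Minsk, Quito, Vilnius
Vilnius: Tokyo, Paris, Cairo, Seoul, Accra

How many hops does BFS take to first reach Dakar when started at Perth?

Level 0: Perth
Level 1: Accra, Minsk, Paris, Quito
Level 2: Bogota, Cairo, Dakar, Dubai, Kigali, Milan, Rabat, Seoul, Tokyo, Vilnius
Level 3: Riga
Dakar first appears at level 2.

2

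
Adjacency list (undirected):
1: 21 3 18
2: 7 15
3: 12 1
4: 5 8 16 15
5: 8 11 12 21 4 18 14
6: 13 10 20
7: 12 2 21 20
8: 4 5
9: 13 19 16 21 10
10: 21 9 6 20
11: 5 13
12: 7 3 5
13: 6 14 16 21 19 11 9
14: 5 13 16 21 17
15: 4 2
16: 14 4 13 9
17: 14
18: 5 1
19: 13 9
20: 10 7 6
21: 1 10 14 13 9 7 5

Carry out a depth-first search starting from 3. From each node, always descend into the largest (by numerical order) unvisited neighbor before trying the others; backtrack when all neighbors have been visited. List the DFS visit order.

3 12 7 21 14 17 16 13 19 9 10 20 6 11 5 18 1 8 4 15 2

Visit 3
3 → 12
12 → 7
7 → 21
21 → 14
14 → 17
14 → 16
16 → 13
13 → 19
19 → 9
9 → 10
10 → 20
20 → 6
13 → 11
11 → 5
5 → 18
18 → 1
5 → 8
8 → 4
4 → 15
15 → 2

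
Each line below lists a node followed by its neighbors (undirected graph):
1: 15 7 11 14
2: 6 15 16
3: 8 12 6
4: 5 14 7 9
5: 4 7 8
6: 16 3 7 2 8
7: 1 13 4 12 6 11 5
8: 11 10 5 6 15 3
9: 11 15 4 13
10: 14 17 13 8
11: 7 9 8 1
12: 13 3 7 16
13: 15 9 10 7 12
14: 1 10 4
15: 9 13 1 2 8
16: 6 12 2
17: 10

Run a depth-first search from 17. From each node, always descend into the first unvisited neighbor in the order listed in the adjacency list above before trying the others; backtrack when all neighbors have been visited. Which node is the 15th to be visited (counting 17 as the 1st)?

Visit 17
17 → 10
10 → 14
14 → 1
1 → 15
15 → 9
9 → 11
11 → 7
7 → 13
13 → 12
12 → 3
3 → 8
8 → 5
5 → 4
8 → 6
6 → 16
16 → 2

Visit order: 17, 10, 14, 1, 15, 9, 11, 7, 13, 12, 3, 8, 5, 4, 6, 16, 2

6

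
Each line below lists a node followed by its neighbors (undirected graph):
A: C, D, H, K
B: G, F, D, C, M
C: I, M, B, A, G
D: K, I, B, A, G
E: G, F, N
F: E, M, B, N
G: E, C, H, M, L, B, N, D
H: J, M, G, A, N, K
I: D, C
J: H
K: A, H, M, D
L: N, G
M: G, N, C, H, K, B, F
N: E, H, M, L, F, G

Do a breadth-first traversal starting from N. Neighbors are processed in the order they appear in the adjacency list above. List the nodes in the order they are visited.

N E H M L F G J A K C B D I

Visit N; enqueue E, H, M, L, F, G → queue [E, H, M, L, F, G]
Visit E → queue [H, M, L, F, G]
Visit H; enqueue J, A, K → queue [M, L, F, G, J, A, K]
Visit M; enqueue C, B → queue [L, F, G, J, A, K, C, B]
Visit L → queue [F, G, J, A, K, C, B]
Visit F → queue [G, J, A, K, C, B]
Visit G; enqueue D → queue [J, A, K, C, B, D]
Visit J → queue [A, K, C, B, D]
Visit A → queue [K, C, B, D]
Visit K → queue [C, B, D]
Visit C; enqueue I → queue [B, D, I]
Visit B → queue [D, I]
Visit D → queue [I]
Visit I → queue []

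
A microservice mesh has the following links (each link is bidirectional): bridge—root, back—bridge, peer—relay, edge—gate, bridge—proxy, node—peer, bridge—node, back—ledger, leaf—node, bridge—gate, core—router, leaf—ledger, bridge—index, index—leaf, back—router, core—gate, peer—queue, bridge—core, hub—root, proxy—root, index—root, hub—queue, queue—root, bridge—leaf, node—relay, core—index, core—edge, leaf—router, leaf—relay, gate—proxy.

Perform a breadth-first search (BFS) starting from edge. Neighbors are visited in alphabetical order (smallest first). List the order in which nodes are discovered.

Visit edge; enqueue core, gate → queue [core, gate]
Visit core; enqueue bridge, index, router → queue [gate, bridge, index, router]
Visit gate; enqueue proxy → queue [bridge, index, router, proxy]
Visit bridge; enqueue back, leaf, node, root → queue [index, router, proxy, back, leaf, node, root]
Visit index → queue [router, proxy, back, leaf, node, root]
Visit router → queue [proxy, back, leaf, node, root]
Visit proxy → queue [back, leaf, node, root]
Visit back; enqueue ledger → queue [leaf, node, root, ledger]
Visit leaf; enqueue relay → queue [node, root, ledger, relay]
Visit node; enqueue peer → queue [root, ledger, relay, peer]
Visit root; enqueue hub, queue → queue [ledger, relay, peer, hub, queue]
Visit ledger → queue [relay, peer, hub, queue]
Visit relay → queue [peer, hub, queue]
Visit peer → queue [hub, queue]
Visit hub → queue [queue]
Visit queue → queue []

edge, core, gate, bridge, index, router, proxy, back, leaf, node, root, ledger, relay, peer, hub, queue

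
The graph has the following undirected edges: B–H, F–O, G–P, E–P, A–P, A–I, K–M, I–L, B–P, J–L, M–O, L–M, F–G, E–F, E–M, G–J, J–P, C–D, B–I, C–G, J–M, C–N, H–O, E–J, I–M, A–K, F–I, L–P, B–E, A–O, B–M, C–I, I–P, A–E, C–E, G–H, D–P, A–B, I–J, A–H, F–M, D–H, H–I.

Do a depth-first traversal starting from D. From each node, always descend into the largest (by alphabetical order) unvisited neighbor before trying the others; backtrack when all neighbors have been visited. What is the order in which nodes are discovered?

D, P, L, M, O, H, I, J, G, F, E, C, N, B, A, K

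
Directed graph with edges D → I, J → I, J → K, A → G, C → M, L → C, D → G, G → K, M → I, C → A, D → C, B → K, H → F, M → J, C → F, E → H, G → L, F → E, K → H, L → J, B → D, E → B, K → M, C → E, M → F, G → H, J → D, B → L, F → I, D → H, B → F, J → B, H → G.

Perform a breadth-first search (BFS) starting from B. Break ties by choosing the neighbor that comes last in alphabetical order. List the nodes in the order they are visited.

Visit B; enqueue L, K, F, D → queue [L, K, F, D]
Visit L; enqueue J, C → queue [K, F, D, J, C]
Visit K; enqueue M, H → queue [F, D, J, C, M, H]
Visit F; enqueue I, E → queue [D, J, C, M, H, I, E]
Visit D; enqueue G → queue [J, C, M, H, I, E, G]
Visit J → queue [C, M, H, I, E, G]
Visit C; enqueue A → queue [M, H, I, E, G, A]
Visit M → queue [H, I, E, G, A]
Visit H → queue [I, E, G, A]
Visit I → queue [E, G, A]
Visit E → queue [G, A]
Visit G → queue [A]
Visit A → queue []

B, L, K, F, D, J, C, M, H, I, E, G, A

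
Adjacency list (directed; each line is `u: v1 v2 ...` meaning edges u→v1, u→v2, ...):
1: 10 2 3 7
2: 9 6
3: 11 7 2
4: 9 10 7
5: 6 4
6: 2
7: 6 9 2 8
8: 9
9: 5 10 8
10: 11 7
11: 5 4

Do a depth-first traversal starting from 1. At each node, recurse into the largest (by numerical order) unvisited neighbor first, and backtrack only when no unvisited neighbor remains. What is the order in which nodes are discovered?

Visit 1
1 → 10
10 → 11
11 → 5
5 → 6
6 → 2
2 → 9
9 → 8
5 → 4
4 → 7
1 → 3

1 → 10 → 11 → 5 → 6 → 2 → 9 → 8 → 4 → 7 → 3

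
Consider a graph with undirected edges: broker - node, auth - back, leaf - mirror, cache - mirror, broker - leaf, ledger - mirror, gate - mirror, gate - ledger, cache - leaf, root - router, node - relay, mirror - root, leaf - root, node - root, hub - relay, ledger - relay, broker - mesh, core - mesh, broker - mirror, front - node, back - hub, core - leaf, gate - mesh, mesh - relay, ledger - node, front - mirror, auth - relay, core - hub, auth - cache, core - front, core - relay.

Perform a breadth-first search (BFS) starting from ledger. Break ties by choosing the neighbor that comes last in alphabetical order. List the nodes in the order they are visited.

ledger, relay, node, mirror, gate, mesh, hub, core, auth, root, front, broker, leaf, cache, back, router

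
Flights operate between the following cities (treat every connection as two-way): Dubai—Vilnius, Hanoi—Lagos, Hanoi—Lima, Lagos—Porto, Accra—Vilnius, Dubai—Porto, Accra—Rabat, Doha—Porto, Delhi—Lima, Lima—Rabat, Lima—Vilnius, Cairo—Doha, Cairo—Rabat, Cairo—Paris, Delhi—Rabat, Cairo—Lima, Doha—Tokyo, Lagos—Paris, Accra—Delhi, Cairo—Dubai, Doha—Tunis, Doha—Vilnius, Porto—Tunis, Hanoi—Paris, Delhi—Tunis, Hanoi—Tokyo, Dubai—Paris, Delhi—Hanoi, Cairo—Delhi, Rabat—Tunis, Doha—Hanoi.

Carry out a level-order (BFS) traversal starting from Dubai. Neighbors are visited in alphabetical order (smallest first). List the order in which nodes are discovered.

Dubai, Cairo, Paris, Porto, Vilnius, Delhi, Doha, Lima, Rabat, Hanoi, Lagos, Tunis, Accra, Tokyo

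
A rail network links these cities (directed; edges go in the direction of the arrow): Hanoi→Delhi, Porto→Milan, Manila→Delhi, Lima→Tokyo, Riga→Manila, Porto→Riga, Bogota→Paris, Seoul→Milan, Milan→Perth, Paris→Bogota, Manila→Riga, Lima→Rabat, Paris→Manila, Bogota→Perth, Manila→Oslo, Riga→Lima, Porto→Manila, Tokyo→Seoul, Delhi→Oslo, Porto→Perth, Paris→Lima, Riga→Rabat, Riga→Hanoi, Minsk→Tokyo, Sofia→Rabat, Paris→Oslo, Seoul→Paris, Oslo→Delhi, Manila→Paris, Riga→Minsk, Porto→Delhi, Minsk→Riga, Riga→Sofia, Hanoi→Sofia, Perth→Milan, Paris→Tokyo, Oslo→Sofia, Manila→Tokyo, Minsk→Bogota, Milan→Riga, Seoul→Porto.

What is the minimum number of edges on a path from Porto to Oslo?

Level 0: Porto
Level 1: Delhi, Manila, Milan, Perth, Riga
Level 2: Hanoi, Lima, Minsk, Oslo, Paris, Rabat, Sofia, Tokyo
Level 3: Bogota, Seoul
Oslo first appears at level 2.

2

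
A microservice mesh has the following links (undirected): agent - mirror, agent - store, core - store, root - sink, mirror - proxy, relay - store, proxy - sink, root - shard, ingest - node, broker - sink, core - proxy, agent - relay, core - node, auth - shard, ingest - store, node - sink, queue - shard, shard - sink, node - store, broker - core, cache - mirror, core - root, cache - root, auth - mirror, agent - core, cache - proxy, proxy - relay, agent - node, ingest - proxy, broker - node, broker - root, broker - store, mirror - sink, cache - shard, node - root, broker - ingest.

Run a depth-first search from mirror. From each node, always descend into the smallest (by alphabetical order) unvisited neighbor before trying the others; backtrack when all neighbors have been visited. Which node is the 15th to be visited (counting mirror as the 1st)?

queue

Visit mirror
mirror → agent
agent → core
core → broker
broker → ingest
ingest → node
node → root
root → cache
cache → proxy
proxy → relay
relay → store
proxy → sink
sink → shard
shard → auth
shard → queue

Visit order: mirror, agent, core, broker, ingest, node, root, cache, proxy, relay, store, sink, shard, auth, queue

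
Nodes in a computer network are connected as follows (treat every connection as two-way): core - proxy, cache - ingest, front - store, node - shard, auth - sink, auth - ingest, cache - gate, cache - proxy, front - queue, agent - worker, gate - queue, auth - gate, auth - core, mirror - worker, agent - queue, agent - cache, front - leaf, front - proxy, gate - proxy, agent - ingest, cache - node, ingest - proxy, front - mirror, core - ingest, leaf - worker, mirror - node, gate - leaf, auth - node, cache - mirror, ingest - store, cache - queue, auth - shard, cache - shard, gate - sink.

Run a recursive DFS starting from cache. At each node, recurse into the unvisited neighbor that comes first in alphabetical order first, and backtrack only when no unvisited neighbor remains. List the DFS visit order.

cache, agent, ingest, auth, core, proxy, front, leaf, gate, queue, sink, worker, mirror, node, shard, store

Visit cache
cache → agent
agent → ingest
ingest → auth
auth → core
core → proxy
proxy → front
front → leaf
leaf → gate
gate → queue
gate → sink
leaf → worker
worker → mirror
mirror → node
node → shard
front → store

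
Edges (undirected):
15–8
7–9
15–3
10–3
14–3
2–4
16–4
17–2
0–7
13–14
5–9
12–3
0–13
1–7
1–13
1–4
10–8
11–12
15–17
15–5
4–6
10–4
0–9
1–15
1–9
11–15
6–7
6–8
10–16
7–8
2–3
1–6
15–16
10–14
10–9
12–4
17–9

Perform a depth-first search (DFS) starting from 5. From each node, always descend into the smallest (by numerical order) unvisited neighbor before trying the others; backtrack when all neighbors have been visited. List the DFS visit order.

Visit 5
5 → 9
9 → 0
0 → 7
7 → 1
1 → 4
4 → 2
2 → 3
3 → 10
10 → 8
8 → 6
8 → 15
15 → 11
11 → 12
15 → 16
15 → 17
10 → 14
14 → 13

5 9 0 7 1 4 2 3 10 8 6 15 11 12 16 17 14 13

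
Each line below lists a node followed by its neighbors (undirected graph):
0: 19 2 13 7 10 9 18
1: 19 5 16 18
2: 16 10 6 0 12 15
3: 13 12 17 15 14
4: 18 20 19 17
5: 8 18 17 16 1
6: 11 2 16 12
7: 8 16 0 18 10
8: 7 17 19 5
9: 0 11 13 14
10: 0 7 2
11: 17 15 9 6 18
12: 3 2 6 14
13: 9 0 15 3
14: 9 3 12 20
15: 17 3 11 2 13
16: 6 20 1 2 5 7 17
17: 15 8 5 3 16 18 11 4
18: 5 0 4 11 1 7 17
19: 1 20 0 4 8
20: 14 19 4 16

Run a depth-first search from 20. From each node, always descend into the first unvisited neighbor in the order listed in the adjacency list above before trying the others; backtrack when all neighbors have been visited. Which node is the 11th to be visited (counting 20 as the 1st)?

6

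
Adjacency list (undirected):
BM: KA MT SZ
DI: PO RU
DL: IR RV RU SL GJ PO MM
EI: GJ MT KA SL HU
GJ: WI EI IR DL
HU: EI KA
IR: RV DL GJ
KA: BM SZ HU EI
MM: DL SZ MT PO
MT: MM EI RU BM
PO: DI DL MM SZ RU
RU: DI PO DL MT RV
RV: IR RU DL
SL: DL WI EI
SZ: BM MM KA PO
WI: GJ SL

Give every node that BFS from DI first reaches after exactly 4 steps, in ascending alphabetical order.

Level 0: DI
Level 1: PO, RU
Level 2: DL, MM, MT, RV, SZ
Level 3: BM, EI, GJ, IR, KA, SL
Level 4: HU, WI

HU, WI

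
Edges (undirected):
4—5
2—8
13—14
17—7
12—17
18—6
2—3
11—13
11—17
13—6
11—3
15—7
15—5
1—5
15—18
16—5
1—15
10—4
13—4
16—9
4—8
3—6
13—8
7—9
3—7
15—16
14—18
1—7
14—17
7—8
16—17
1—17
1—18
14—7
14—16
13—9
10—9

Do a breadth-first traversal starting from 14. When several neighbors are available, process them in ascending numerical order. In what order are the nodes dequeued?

14 → 7 → 13 → 16 → 17 → 18 → 1 → 3 → 8 → 9 → 15 → 4 → 6 → 11 → 5 → 12 → 2 → 10

Visit 14; enqueue 7, 13, 16, 17, 18 → queue [7, 13, 16, 17, 18]
Visit 7; enqueue 1, 3, 8, 9, 15 → queue [13, 16, 17, 18, 1, 3, 8, 9, 15]
Visit 13; enqueue 4, 6, 11 → queue [16, 17, 18, 1, 3, 8, 9, 15, 4, 6, 11]
Visit 16; enqueue 5 → queue [17, 18, 1, 3, 8, 9, 15, 4, 6, 11, 5]
Visit 17; enqueue 12 → queue [18, 1, 3, 8, 9, 15, 4, 6, 11, 5, 12]
Visit 18 → queue [1, 3, 8, 9, 15, 4, 6, 11, 5, 12]
Visit 1 → queue [3, 8, 9, 15, 4, 6, 11, 5, 12]
Visit 3; enqueue 2 → queue [8, 9, 15, 4, 6, 11, 5, 12, 2]
Visit 8 → queue [9, 15, 4, 6, 11, 5, 12, 2]
Visit 9; enqueue 10 → queue [15, 4, 6, 11, 5, 12, 2, 10]
Visit 15 → queue [4, 6, 11, 5, 12, 2, 10]
Visit 4 → queue [6, 11, 5, 12, 2, 10]
Visit 6 → queue [11, 5, 12, 2, 10]
Visit 11 → queue [5, 12, 2, 10]
Visit 5 → queue [12, 2, 10]
Visit 12 → queue [2, 10]
Visit 2 → queue [10]
Visit 10 → queue []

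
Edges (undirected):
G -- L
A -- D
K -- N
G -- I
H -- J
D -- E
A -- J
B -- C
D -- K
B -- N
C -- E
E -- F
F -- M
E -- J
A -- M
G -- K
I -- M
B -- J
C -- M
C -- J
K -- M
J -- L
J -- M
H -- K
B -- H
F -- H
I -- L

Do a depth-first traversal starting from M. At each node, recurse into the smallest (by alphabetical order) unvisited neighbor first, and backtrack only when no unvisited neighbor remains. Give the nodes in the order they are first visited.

Visit M
M → A
A → D
D → E
E → C
C → B
B → H
H → F
H → J
J → L
L → G
G → I
G → K
K → N

M → A → D → E → C → B → H → F → J → L → G → I → K → N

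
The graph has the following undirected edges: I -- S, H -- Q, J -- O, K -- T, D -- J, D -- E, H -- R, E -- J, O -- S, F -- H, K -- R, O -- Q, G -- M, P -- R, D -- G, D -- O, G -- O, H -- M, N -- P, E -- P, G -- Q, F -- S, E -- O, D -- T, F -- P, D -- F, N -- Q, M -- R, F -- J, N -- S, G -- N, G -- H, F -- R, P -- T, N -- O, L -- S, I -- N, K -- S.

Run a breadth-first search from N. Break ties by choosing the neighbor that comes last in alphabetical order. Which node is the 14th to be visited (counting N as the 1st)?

Visit N; enqueue S, Q, P, O, I, G → queue [S, Q, P, O, I, G]
Visit S; enqueue L, K, F → queue [Q, P, O, I, G, L, K, F]
Visit Q; enqueue H → queue [P, O, I, G, L, K, F, H]
Visit P; enqueue T, R, E → queue [O, I, G, L, K, F, H, T, R, E]
Visit O; enqueue J, D → queue [I, G, L, K, F, H, T, R, E, J, D]
Visit I → queue [G, L, K, F, H, T, R, E, J, D]
Visit G; enqueue M → queue [L, K, F, H, T, R, E, J, D, M]
Visit L → queue [K, F, H, T, R, E, J, D, M]
Visit K → queue [F, H, T, R, E, J, D, M]
Visit F → queue [H, T, R, E, J, D, M]
Visit H → queue [T, R, E, J, D, M]
Visit T → queue [R, E, J, D, M]
Visit R → queue [E, J, D, M]
Visit E → queue [J, D, M]
Visit J → queue [D, M]
Visit D → queue [M]
Visit M → queue []

Visit order: N, S, Q, P, O, I, G, L, K, F, H, T, R, E, J, D, M

E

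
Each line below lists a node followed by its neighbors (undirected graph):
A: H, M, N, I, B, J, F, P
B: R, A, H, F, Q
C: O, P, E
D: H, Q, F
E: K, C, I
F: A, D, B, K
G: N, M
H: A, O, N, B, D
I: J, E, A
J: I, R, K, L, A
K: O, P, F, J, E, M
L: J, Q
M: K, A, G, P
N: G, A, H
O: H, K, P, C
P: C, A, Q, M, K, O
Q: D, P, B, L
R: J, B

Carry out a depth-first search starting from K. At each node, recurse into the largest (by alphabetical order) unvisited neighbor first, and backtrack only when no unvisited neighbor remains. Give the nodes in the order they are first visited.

K, P, Q, L, J, R, B, H, O, C, E, I, A, N, G, M, F, D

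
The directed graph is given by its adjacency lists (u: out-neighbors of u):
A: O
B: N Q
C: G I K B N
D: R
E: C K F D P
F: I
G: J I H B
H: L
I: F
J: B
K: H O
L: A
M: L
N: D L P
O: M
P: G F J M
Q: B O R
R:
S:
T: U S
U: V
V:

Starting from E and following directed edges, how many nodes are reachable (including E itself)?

18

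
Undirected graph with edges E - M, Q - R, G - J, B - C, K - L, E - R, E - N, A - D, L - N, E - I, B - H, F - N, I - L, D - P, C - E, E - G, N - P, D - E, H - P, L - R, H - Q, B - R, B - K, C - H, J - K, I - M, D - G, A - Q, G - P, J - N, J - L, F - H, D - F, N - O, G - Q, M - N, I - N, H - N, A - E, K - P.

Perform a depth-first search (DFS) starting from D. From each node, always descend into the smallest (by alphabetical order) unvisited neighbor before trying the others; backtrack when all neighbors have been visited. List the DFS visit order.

Visit D
D → A
A → E
E → C
C → B
B → H
H → F
F → N
N → I
I → L
L → J
J → G
G → P
P → K
G → Q
Q → R
I → M
N → O

D -> A -> E -> C -> B -> H -> F -> N -> I -> L -> J -> G -> P -> K -> Q -> R -> M -> O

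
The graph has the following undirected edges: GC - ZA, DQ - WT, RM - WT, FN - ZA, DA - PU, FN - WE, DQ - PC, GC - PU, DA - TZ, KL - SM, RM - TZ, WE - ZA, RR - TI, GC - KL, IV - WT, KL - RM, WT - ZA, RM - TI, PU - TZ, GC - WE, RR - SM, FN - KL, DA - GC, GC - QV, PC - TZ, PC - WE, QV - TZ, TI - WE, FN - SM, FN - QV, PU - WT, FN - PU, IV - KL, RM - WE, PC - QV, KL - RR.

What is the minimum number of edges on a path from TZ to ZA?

3

Level 0: TZ
Level 1: DA, PC, PU, QV, RM
Level 2: DQ, FN, GC, KL, TI, WE, WT
Level 3: IV, RR, SM, ZA
ZA first appears at level 3.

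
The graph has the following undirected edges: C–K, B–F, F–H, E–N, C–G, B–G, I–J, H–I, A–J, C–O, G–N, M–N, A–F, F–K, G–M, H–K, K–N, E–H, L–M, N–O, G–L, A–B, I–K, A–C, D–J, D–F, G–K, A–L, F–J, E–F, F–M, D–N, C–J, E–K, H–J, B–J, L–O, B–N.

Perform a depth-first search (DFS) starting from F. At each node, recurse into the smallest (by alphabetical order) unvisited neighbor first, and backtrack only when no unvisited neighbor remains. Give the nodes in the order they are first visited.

Visit F
F → A
A → B
B → G
G → C
C → J
J → D
D → N
N → E
E → H
H → I
I → K
N → M
M → L
L → O

F, A, B, G, C, J, D, N, E, H, I, K, M, L, O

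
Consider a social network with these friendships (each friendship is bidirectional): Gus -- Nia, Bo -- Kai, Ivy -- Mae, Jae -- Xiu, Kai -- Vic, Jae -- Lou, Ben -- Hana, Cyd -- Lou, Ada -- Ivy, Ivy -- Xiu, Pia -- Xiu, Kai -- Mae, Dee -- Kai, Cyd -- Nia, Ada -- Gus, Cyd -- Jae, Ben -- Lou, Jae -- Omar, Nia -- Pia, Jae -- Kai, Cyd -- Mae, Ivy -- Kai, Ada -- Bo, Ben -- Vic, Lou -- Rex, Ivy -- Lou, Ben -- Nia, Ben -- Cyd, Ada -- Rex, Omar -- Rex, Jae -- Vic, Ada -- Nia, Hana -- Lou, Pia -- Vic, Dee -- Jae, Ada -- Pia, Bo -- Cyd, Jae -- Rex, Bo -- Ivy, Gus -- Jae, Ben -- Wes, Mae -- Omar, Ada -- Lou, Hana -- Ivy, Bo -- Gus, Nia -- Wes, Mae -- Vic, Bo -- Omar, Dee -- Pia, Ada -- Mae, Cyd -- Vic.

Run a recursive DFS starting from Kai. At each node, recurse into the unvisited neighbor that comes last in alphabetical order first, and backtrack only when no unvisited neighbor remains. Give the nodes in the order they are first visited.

Visit Kai
Kai → Vic
Vic → Pia
Pia → Xiu
Xiu → Jae
Jae → Rex
Rex → Omar
Omar → Mae
Mae → Ivy
Ivy → Lou
Lou → Hana
Hana → Ben
Ben → Wes
Wes → Nia
Nia → Gus
Gus → Bo
Bo → Cyd
Bo → Ada
Jae → Dee

Kai Vic Pia Xiu Jae Rex Omar Mae Ivy Lou Hana Ben Wes Nia Gus Bo Cyd Ada Dee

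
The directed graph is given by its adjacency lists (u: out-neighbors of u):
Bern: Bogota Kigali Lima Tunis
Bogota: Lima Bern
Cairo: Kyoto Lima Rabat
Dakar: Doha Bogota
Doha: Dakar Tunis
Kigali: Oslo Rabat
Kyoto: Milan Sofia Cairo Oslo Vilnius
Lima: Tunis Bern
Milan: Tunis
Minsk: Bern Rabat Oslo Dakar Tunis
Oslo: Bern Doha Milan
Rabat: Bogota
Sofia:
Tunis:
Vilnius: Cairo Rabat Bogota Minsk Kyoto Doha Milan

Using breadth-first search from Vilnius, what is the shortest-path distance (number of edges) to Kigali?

Level 0: Vilnius
Level 1: Bogota, Cairo, Doha, Kyoto, Milan, Minsk, Rabat
Level 2: Bern, Dakar, Lima, Oslo, Sofia, Tunis
Level 3: Kigali
Kigali first appears at level 3.

3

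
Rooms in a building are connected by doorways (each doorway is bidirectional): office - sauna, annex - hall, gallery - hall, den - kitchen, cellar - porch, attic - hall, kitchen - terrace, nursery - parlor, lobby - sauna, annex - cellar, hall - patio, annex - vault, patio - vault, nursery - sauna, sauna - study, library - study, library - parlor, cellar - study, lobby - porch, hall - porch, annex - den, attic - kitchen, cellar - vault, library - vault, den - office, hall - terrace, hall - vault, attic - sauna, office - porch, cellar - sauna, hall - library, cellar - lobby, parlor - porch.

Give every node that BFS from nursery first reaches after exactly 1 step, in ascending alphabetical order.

parlor, sauna

Level 0: nursery
Level 1: parlor, sauna
Level 2: attic, cellar, library, lobby, office, porch, study
Level 3: annex, den, hall, kitchen, vault
Level 4: gallery, patio, terrace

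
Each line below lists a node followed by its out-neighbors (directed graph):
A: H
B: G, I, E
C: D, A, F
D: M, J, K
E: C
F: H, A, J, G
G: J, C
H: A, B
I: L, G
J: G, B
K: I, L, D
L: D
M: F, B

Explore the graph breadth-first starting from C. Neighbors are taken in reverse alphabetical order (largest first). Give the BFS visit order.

C → F → D → A → J → H → G → M → K → B → L → I → E

Visit C; enqueue F, D, A → queue [F, D, A]
Visit F; enqueue J, H, G → queue [D, A, J, H, G]
Visit D; enqueue M, K → queue [A, J, H, G, M, K]
Visit A → queue [J, H, G, M, K]
Visit J; enqueue B → queue [H, G, M, K, B]
Visit H → queue [G, M, K, B]
Visit G → queue [M, K, B]
Visit M → queue [K, B]
Visit K; enqueue L, I → queue [B, L, I]
Visit B; enqueue E → queue [L, I, E]
Visit L → queue [I, E]
Visit I → queue [E]
Visit E → queue []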